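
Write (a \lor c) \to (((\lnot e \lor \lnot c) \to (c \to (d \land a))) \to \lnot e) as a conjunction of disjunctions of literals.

(a \lor c) \to (((\lnot e \lor \lnot c) \to (c \to (d \land a))) \to \lnot e)
= \lnot (a \lor c) \lor (((\lnot e \lor \lnot c) \to (c \to (d \land a))) \to \lnot e)   (eliminate \to)
= \lnot (a \lor c) \lor \lnot ((\lnot e \lor \lnot c) \to (c \to (d \land a))) \lor \lnot e   (eliminate \to)
= \lnot (a \lor c) \lor \lnot (\lnot (\lnot e \lor \lnot c) \lor (c \to (d \land a))) \lor \lnot e   (eliminate \to)
= \lnot (a \lor c) \lor \lnot (\lnot (\lnot e \lor \lnot c) \lor \lnot c \lor (d \land a)) \lor \lnot e   (eliminate \to)
= (\lnot a \land \lnot c) \lor \lnot (\lnot (\lnot e \lor \lnot c) \lor \lnot c \lor (d \land a)) \lor \lnot e   (De Morgan)
= (\lnot a \land \lnot c) \lor (\lnot \lnot (\lnot e \lor \lnot c) \land \lnot \lnot c \land \lnot (d \land a)) \lor \lnot e   (De Morgan)
= (\lnot a \land \lnot c) \lor ((\lnot e \lor \lnot c) \land \lnot \lnot c \land \lnot (d \land a)) \lor \lnot e   (double negation)
= (\lnot a \land \lnot c) \lor ((\lnot e \lor \lnot c) \land c \land \lnot (d \land a)) \lor \lnot e   (double negation)
= (\lnot a \land \lnot c) \lor ((\lnot e \lor \lnot c) \land c \land (\lnot d \lor \lnot a)) \lor \lnot e   (De Morgan)
= (\lnot a \lor \lnot e \lor \lnot c \lor \lnot e) \land (\lnot a \lor c \lor \lnot e) \land (\lnot a \lor \lnot d \lor \lnot a \lor \lnot e) \land (\lnot c \lor \lnot e \lor \lnot c \lor \lnot e) \land (\lnot c \lor c \lor \lnot e) \land (\lnot c \lor \lnot d \lor \lnot a \lor \lnot e)   (distribute \lor over \land)
= (\lnot a \lor c \lor \lnot e) \land (\lnot a \lor \lnot d \lor \lnot e) \land (\lnot c \lor \lnot e)   (simplify)

(\lnot a \lor c \lor \lnot e) \land (\lnot a \lor \lnot d \lor \lnot e) \land (\lnot c \lor \lnot e)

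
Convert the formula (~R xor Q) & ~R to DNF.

(~R xor Q) & ~R
≡ ((~R & ~Q) | (~~R & Q)) & ~R   [expand xor]
≡ ((~R & ~Q) | (R & Q)) & ~R   [double negation]
≡ (~R & ~Q & ~R) | (R & Q & ~R)   [distribute & over |]
≡ ~R & ~Q   [simplify]

~R & ~Q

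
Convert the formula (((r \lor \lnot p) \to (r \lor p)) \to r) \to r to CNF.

p \lor r

(((r \lor \lnot p) \to (r \lor p)) \to r) \to r
≡ \lnot (((r \lor \lnot p) \to (r \lor p)) \to r) \lor r   (eliminate \to)
≡ \lnot (\lnot ((r \lor \lnot p) \to (r \lor p)) \lor r) \lor r   (eliminate \to)
≡ \lnot (\lnot (\lnot (r \lor \lnot p) \lor r \lor p) \lor r) \lor r   (eliminate \to)
≡ (\lnot \lnot (\lnot (r \lor \lnot p) \lor r \lor p) \land \lnot r) \lor r   (De Morgan)
≡ ((\lnot (r \lor \lnot p) \lor r \lor p) \land \lnot r) \lor r   (double negation)
≡ (((\lnot r \land \lnot \lnot p) \lor r \lor p) \land \lnot r) \lor r   (De Morgan)
≡ (((\lnot r \land p) \lor r \lor p) \land \lnot r) \lor r   (double negation)
≡ (\lnot r \lor r \lor p \lor r) \land (p \lor r \lor p \lor r) \land (\lnot r \lor r)   (distribute \lor over \land)
≡ p \lor r   (simplify)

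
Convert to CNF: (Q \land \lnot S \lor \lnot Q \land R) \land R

(\lnot S \lor \lnot Q) \land R

(Q \land \lnot S \lor \lnot Q \land R) \land R
⇔ (Q \lor \lnot Q) \land (Q \lor R) \land (\lnot S \lor \lnot Q) \land (\lnot S \lor R) \land R   [distribute \lor over \land]
⇔ (\lnot S \lor \lnot Q) \land R   [simplify]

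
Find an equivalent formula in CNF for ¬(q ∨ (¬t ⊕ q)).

¬(q ∨ (¬t ⊕ q))
⇔ ¬(q ∨ ((¬t ∨ q) ∧ ¬(¬t ∧ q)))   — expand ⊕
⇔ ¬q ∧ ¬((¬t ∨ q) ∧ ¬(¬t ∧ q))   — De Morgan
⇔ ¬q ∧ (¬(¬t ∨ q) ∨ ¬¬(¬t ∧ q))   — De Morgan
⇔ ¬q ∧ ((¬¬t ∧ ¬q) ∨ ¬¬(¬t ∧ q))   — De Morgan
⇔ ¬q ∧ ((t ∧ ¬q) ∨ ¬¬(¬t ∧ q))   — double negation
⇔ ¬q ∧ ((t ∧ ¬q) ∨ (¬t ∧ q))   — double negation
⇔ ¬q ∧ (t ∨ ¬t) ∧ (t ∨ q) ∧ (¬q ∨ ¬t) ∧ (¬q ∨ q)   — distribute ∨ over ∧
⇔ ¬q ∧ (t ∨ q)   — simplify

¬q ∧ (t ∨ q)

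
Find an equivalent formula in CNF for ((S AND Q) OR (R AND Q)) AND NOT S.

((S AND Q) OR (R AND Q)) AND NOT S
= (S OR R) AND (S OR Q) AND (Q OR R) AND (Q OR Q) AND NOT S
= (S OR R) AND Q AND NOT S

(S OR R) AND Q AND NOT S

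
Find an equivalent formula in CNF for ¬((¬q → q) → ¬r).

q ∧ r

¬((¬q → q) → ¬r)
≡ ¬(¬(¬q → q) ∨ ¬r)   [eliminate →]
≡ ¬(¬(¬¬q ∨ q) ∨ ¬r)   [eliminate →]
≡ ¬¬(¬¬q ∨ q) ∧ ¬¬r   [De Morgan]
≡ (¬¬q ∨ q) ∧ ¬¬r   [double negation]
≡ (q ∨ q) ∧ ¬¬r   [double negation]
≡ (q ∨ q) ∧ r   [double negation]
≡ q ∧ r   [simplify]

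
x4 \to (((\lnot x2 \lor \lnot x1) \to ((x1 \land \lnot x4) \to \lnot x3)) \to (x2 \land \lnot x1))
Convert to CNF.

(\lnot x4 \lor x2) \land (\lnot x4 \lor \lnot x1)

x4 \to (((\lnot x2 \lor \lnot x1) \to ((x1 \land \lnot x4) \to \lnot x3)) \to (x2 \land \lnot x1))
≡ \lnot x4 \lor (((\lnot x2 \lor \lnot x1) \to ((x1 \land \lnot x4) \to \lnot x3)) \to (x2 \land \lnot x1))   — eliminate \to
≡ \lnot x4 \lor \lnot ((\lnot x2 \lor \lnot x1) \to ((x1 \land \lnot x4) \to \lnot x3)) \lor (x2 \land \lnot x1)   — eliminate \to
≡ \lnot x4 \lor \lnot (\lnot (\lnot x2 \lor \lnot x1) \lor ((x1 \land \lnot x4) \to \lnot x3)) \lor (x2 \land \lnot x1)   — eliminate \to
≡ \lnot x4 \lor \lnot (\lnot (\lnot x2 \lor \lnot x1) \lor \lnot (x1 \land \lnot x4) \lor \lnot x3) \lor (x2 \land \lnot x1)   — eliminate \to
≡ \lnot x4 \lor (\lnot \lnot (\lnot x2 \lor \lnot x1) \land \lnot \lnot (x1 \land \lnot x4) \land \lnot \lnot x3) \lor (x2 \land \lnot x1)   — De Morgan
≡ \lnot x4 \lor ((\lnot x2 \lor \lnot x1) \land \lnot \lnot (x1 \land \lnot x4) \land \lnot \lnot x3) \lor (x2 \land \lnot x1)   — double negation
≡ \lnot x4 \lor ((\lnot x2 \lor \lnot x1) \land x1 \land \lnot x4 \land \lnot \lnot x3) \lor (x2 \land \lnot x1)   — double negation
≡ \lnot x4 \lor ((\lnot x2 \lor \lnot x1) \land x1 \land \lnot x4 \land x3) \lor (x2 \land \lnot x1)   — double negation
≡ (\lnot x4 \lor \lnot x2 \lor \lnot x1 \lor x2) \land (\lnot x4 \lor \lnot x2 \lor \lnot x1 \lor \lnot x1) \land (\lnot x4 \lor x1 \lor x2) \land (\lnot x4 \lor x1 \lor \lnot x1) \land (\lnot x4 \lor \lnot x4 \lor x2) \land (\lnot x4 \lor \lnot x4 \lor \lnot x1) \land (\lnot x4 \lor x3 \lor x2) \land (\lnot x4 \lor x3 \lor \lnot x1)   — distribute \lor over \land
≡ (\lnot x4 \lor x2) \land (\lnot x4 \lor \lnot x1)   — simplify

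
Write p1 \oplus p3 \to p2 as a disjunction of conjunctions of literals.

\lnot p1 \land \lnot p3 \lor p3 \land p1 \lor p2

p1 \oplus p3 \to p2
≡ \lnot (p1 \oplus p3) \lor p2   [eliminate \to]
≡ \lnot (p1 \land \lnot p3 \lor \lnot p1 \land p3) \lor p2   [expand \oplus]
≡ \lnot (p1 \land \lnot p3) \land \lnot (\lnot p1 \land p3) \lor p2   [De Morgan]
≡ (\lnot p1 \lor \lnot \lnot p3) \land \lnot (\lnot p1 \land p3) \lor p2   [De Morgan]
≡ (\lnot p1 \lor p3) \land \lnot (\lnot p1 \land p3) \lor p2   [double negation]
≡ (\lnot p1 \lor p3) \land (\lnot \lnot p1 \lor \lnot p3) \lor p2   [De Morgan]
≡ (\lnot p1 \lor p3) \land (p1 \lor \lnot p3) \lor p2   [double negation]
≡ \lnot p1 \land p1 \lor \lnot p1 \land \lnot p3 \lor p3 \land p1 \lor p3 \land \lnot p3 \lor p2   [distribute \land over \lor]
≡ \lnot p1 \land \lnot p3 \lor p3 \land p1 \lor p2   [simplify]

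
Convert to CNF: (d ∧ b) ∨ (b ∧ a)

(d ∧ b) ∨ (b ∧ a)
⇔ (d ∨ b) ∧ (d ∨ a) ∧ (b ∨ b) ∧ (b ∨ a)   [distribute ∨ over ∧]
⇔ (d ∨ a) ∧ b   [simplify]

(d ∨ a) ∧ b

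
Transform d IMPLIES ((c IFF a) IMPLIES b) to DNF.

NOT d OR (c AND NOT a) OR (a AND NOT c) OR b

d IMPLIES ((c IFF a) IMPLIES b)
≡ NOT d OR ((c IFF a) IMPLIES b)   [eliminate IMPLIES]
≡ NOT d OR NOT (c IFF a) OR b   [eliminate IMPLIES]
≡ NOT d OR NOT ((c IMPLIES a) AND (a IMPLIES c)) OR b   [eliminate IFF]
≡ NOT d OR NOT ((NOT c OR a) AND (a IMPLIES c)) OR b   [eliminate IMPLIES]
≡ NOT d OR NOT ((NOT c OR a) AND (NOT a OR c)) OR b   [eliminate IMPLIES]
≡ NOT d OR NOT (NOT c OR a) OR NOT (NOT a OR c) OR b   [De Morgan]
≡ NOT d OR (NOT NOT c AND NOT a) OR NOT (NOT a OR c) OR b   [De Morgan]
≡ NOT d OR (c AND NOT a) OR NOT (NOT a OR c) OR b   [double negation]
≡ NOT d OR (c AND NOT a) OR (NOT NOT a AND NOT c) OR b   [De Morgan]
≡ NOT d OR (c AND NOT a) OR (a AND NOT c) OR b   [double negation]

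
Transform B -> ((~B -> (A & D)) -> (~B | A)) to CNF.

B -> ((~B -> (A & D)) -> (~B | A))
≡ ~B | ((~B -> (A & D)) -> (~B | A))   [eliminate ->]
≡ ~B | ~(~B -> (A & D)) | ~B | A   [eliminate ->]
≡ ~B | ~(~~B | (A & D)) | ~B | A   [eliminate ->]
≡ ~B | (~~~B & ~(A & D)) | ~B | A   [De Morgan]
≡ ~B | (~B & ~(A & D)) | ~B | A   [double negation]
≡ ~B | (~B & (~A | ~D)) | ~B | A   [De Morgan]
≡ (~B | ~B | ~B | A) & (~B | ~A | ~D | ~B | A)   [distribute | over &]
≡ ~B | A   [simplify]

~B | A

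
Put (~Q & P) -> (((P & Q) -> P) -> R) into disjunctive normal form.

(~Q & P) -> (((P & Q) -> P) -> R)
≡ ~(~Q & P) | (((P & Q) -> P) -> R)   [eliminate ->]
≡ ~(~Q & P) | ~((P & Q) -> P) | R   [eliminate ->]
≡ ~(~Q & P) | ~(~(P & Q) | P) | R   [eliminate ->]
≡ ~~Q | ~P | ~(~(P & Q) | P) | R   [De Morgan]
≡ Q | ~P | ~(~(P & Q) | P) | R   [double negation]
≡ Q | ~P | (~~(P & Q) & ~P) | R   [De Morgan]
≡ Q | ~P | (P & Q & ~P) | R   [double negation]
≡ Q | ~P | R   [simplify]

Q | ~P | R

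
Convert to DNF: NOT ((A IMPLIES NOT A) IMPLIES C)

NOT A AND NOT C

NOT ((A IMPLIES NOT A) IMPLIES C)
≡ NOT (NOT (A IMPLIES NOT A) OR C)   — eliminate IMPLIES
≡ NOT (NOT (NOT A OR NOT A) OR C)   — eliminate IMPLIES
≡ NOT NOT (NOT A OR NOT A) AND NOT C   — De Morgan
≡ (NOT A OR NOT A) AND NOT C   — double negation
≡ (NOT A AND NOT C) OR (NOT A AND NOT C)   — distribute AND over OR
≡ NOT A AND NOT C   — simplify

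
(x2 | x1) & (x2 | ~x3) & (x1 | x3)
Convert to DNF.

(x2 & x1) | (x2 & x3) | (x1 & ~x3)

(x2 | x1) & (x2 | ~x3) & (x1 | x3)
⇔ (x2 & x2 & x1) | (x2 & x2 & x3) | (x2 & ~x3 & x1) | (x2 & ~x3 & x3) | (x1 & x2 & x1) | (x1 & x2 & x3) | (x1 & ~x3 & x1) | (x1 & ~x3 & x3)   [distribute & over |]
⇔ (x2 & x1) | (x2 & x3) | (x1 & ~x3)   [simplify]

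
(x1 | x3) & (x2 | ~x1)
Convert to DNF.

(x1 & x2) | (x3 & x2) | (x3 & ~x1)

(x1 | x3) & (x2 | ~x1)
≡ (x1 & x2) | (x1 & ~x1) | (x3 & x2) | (x3 & ~x1)   [distribute & over |]
≡ (x1 & x2) | (x3 & x2) | (x3 & ~x1)   [simplify]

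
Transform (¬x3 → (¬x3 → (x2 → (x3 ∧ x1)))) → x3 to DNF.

(¬x3 → (¬x3 → (x2 → (x3 ∧ x1)))) → x3
= ¬(¬x3 → (¬x3 → (x2 → (x3 ∧ x1)))) ∨ x3   (eliminate →)
= ¬(¬¬x3 ∨ (¬x3 → (x2 → (x3 ∧ x1)))) ∨ x3   (eliminate →)
= ¬(¬¬x3 ∨ ¬¬x3 ∨ (x2 → (x3 ∧ x1))) ∨ x3   (eliminate →)
= ¬(¬¬x3 ∨ ¬¬x3 ∨ ¬x2 ∨ (x3 ∧ x1)) ∨ x3   (eliminate →)
= (¬¬¬x3 ∧ ¬¬¬x3 ∧ ¬¬x2 ∧ ¬(x3 ∧ x1)) ∨ x3   (De Morgan)
= (¬x3 ∧ ¬¬¬x3 ∧ ¬¬x2 ∧ ¬(x3 ∧ x1)) ∨ x3   (double negation)
= (¬x3 ∧ ¬x3 ∧ ¬¬x2 ∧ ¬(x3 ∧ x1)) ∨ x3   (double negation)
= (¬x3 ∧ ¬x3 ∧ x2 ∧ ¬(x3 ∧ x1)) ∨ x3   (double negation)
= (¬x3 ∧ ¬x3 ∧ x2 ∧ (¬x3 ∨ ¬x1)) ∨ x3   (De Morgan)
= (¬x3 ∧ ¬x3 ∧ x2 ∧ ¬x3) ∨ (¬x3 ∧ ¬x3 ∧ x2 ∧ ¬x1) ∨ x3   (distribute ∧ over ∨)
= (¬x3 ∧ x2) ∨ x3   (simplify)

(¬x3 ∧ x2) ∨ x3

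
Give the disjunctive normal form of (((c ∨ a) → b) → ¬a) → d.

(b ∧ a) ∨ d

(((c ∨ a) → b) → ¬a) → d
= ¬(((c ∨ a) → b) → ¬a) ∨ d   [eliminate →]
= ¬(¬((c ∨ a) → b) ∨ ¬a) ∨ d   [eliminate →]
= ¬(¬(¬(c ∨ a) ∨ b) ∨ ¬a) ∨ d   [eliminate →]
= (¬¬(¬(c ∨ a) ∨ b) ∧ ¬¬a) ∨ d   [De Morgan]
= ((¬(c ∨ a) ∨ b) ∧ ¬¬a) ∨ d   [double negation]
= (((¬c ∧ ¬a) ∨ b) ∧ ¬¬a) ∨ d   [De Morgan]
= (((¬c ∧ ¬a) ∨ b) ∧ a) ∨ d   [double negation]
= (¬c ∧ ¬a ∧ a) ∨ (b ∧ a) ∨ d   [distribute ∧ over ∨]
= (b ∧ a) ∨ d   [simplify]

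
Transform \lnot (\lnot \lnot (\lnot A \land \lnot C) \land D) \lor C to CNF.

A \lor C \lor \lnot D

\lnot (\lnot \lnot (\lnot A \land \lnot C) \land D) \lor C
≡ \lnot \lnot \lnot (\lnot A \land \lnot C) \lor \lnot D \lor C   (De Morgan)
≡ \lnot (\lnot A \land \lnot C) \lor \lnot D \lor C   (double negation)
≡ \lnot \lnot A \lor \lnot \lnot C \lor \lnot D \lor C   (De Morgan)
≡ A \lor \lnot \lnot C \lor \lnot D \lor C   (double negation)
≡ A \lor C \lor \lnot D \lor C   (double negation)
≡ A \lor C \lor \lnot D   (simplify)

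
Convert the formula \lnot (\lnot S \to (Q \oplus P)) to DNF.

(\lnot S \land \lnot Q \land \lnot P) \lor (\lnot S \land P \land Q)

\lnot (\lnot S \to (Q \oplus P))
⇔ \lnot (\lnot \lnot S \lor (Q \oplus P))   [eliminate \to]
⇔ \lnot (\lnot \lnot S \lor (Q \land \lnot P) \lor (\lnot Q \land P))   [expand \oplus]
⇔ \lnot \lnot \lnot S \land \lnot (Q \land \lnot P) \land \lnot (\lnot Q \land P)   [De Morgan]
⇔ \lnot S \land \lnot (Q \land \lnot P) \land \lnot (\lnot Q \land P)   [double negation]
⇔ \lnot S \land (\lnot Q \lor \lnot \lnot P) \land \lnot (\lnot Q \land P)   [De Morgan]
⇔ \lnot S \land (\lnot Q \lor P) \land \lnot (\lnot Q \land P)   [double negation]
⇔ \lnot S \land (\lnot Q \lor P) \land (\lnot \lnot Q \lor \lnot P)   [De Morgan]
⇔ \lnot S \land (\lnot Q \lor P) \land (Q \lor \lnot P)   [double negation]
⇔ (\lnot S \land \lnot Q \land Q) \lor (\lnot S \land \lnot Q \land \lnot P) \lor (\lnot S \land P \land Q) \lor (\lnot S \land P \land \lnot P)   [distribute \land over \lor]
⇔ (\lnot S \land \lnot Q \land \lnot P) \lor (\lnot S \land P \land Q)   [simplify]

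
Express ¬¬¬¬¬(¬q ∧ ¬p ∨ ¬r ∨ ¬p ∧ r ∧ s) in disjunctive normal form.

q ∧ r ∧ ¬s ∨ p ∧ r

¬¬¬¬¬(¬q ∧ ¬p ∨ ¬r ∨ ¬p ∧ r ∧ s)
⇔ ¬¬¬(¬q ∧ ¬p ∨ ¬r ∨ ¬p ∧ r ∧ s)
⇔ ¬(¬q ∧ ¬p ∨ ¬r ∨ ¬p ∧ r ∧ s)
⇔ ¬(¬q ∧ ¬p) ∧ ¬¬r ∧ ¬(¬p ∧ r ∧ s)
⇔ (¬¬q ∨ ¬¬p) ∧ ¬¬r ∧ ¬(¬p ∧ r ∧ s)
⇔ (q ∨ ¬¬p) ∧ ¬¬r ∧ ¬(¬p ∧ r ∧ s)
⇔ (q ∨ p) ∧ ¬¬r ∧ ¬(¬p ∧ r ∧ s)
⇔ (q ∨ p) ∧ r ∧ ¬(¬p ∧ r ∧ s)
⇔ (q ∨ p) ∧ r ∧ (¬¬p ∨ ¬r ∨ ¬s)
⇔ (q ∨ p) ∧ r ∧ (p ∨ ¬r ∨ ¬s)
⇔ q ∧ r ∧ p ∨ q ∧ r ∧ ¬r ∨ q ∧ r ∧ ¬s ∨ p ∧ r ∧ p ∨ p ∧ r ∧ ¬r ∨ p ∧ r ∧ ¬s
⇔ q ∧ r ∧ ¬s ∨ p ∧ r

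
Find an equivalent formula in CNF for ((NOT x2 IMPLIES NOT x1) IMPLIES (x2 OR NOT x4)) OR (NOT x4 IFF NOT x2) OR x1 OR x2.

((NOT x2 IMPLIES NOT x1) IMPLIES (x2 OR NOT x4)) OR (NOT x4 IFF NOT x2) OR x1 OR x2
= NOT (NOT x2 IMPLIES NOT x1) OR x2 OR NOT x4 OR (NOT x4 IFF NOT x2) OR x1 OR x2   (eliminate IMPLIES)
= NOT (NOT NOT x2 OR NOT x1) OR x2 OR NOT x4 OR (NOT x4 IFF NOT x2) OR x1 OR x2   (eliminate IMPLIES)
= NOT (NOT NOT x2 OR NOT x1) OR x2 OR NOT x4 OR ((NOT x4 IMPLIES NOT x2) AND (NOT x2 IMPLIES NOT x4)) OR x1 OR x2   (eliminate IFF)
= NOT (NOT NOT x2 OR NOT x1) OR x2 OR NOT x4 OR ((NOT NOT x4 OR NOT x2) AND (NOT x2 IMPLIES NOT x4)) OR x1 OR x2   (eliminate IMPLIES)
= NOT (NOT NOT x2 OR NOT x1) OR x2 OR NOT x4 OR ((NOT NOT x4 OR NOT x2) AND (NOT NOT x2 OR NOT x4)) OR x1 OR x2   (eliminate IMPLIES)
= (NOT NOT NOT x2 AND NOT NOT x1) OR x2 OR NOT x4 OR ((NOT NOT x4 OR NOT x2) AND (NOT NOT x2 OR NOT x4)) OR x1 OR x2   (De Morgan)
= (NOT x2 AND NOT NOT x1) OR x2 OR NOT x4 OR ((NOT NOT x4 OR NOT x2) AND (NOT NOT x2 OR NOT x4)) OR x1 OR x2   (double negation)
= (NOT x2 AND x1) OR x2 OR NOT x4 OR ((NOT NOT x4 OR NOT x2) AND (NOT NOT x2 OR NOT x4)) OR x1 OR x2   (double negation)
= (NOT x2 AND x1) OR x2 OR NOT x4 OR ((x4 OR NOT x2) AND (NOT NOT x2 OR NOT x4)) OR x1 OR x2   (double negation)
= (NOT x2 AND x1) OR x2 OR NOT x4 OR ((x4 OR NOT x2) AND (x2 OR NOT x4)) OR x1 OR x2   (double negation)
= (NOT x2 OR x2 OR NOT x4 OR x4 OR NOT x2 OR x1 OR x2) AND (NOT x2 OR x2 OR NOT x4 OR x2 OR NOT x4 OR x1 OR x2) AND (x1 OR x2 OR NOT x4 OR x4 OR NOT x2 OR x1 OR x2) AND (x1 OR x2 OR NOT x4 OR x2 OR NOT x4 OR x1 OR x2)   (distribute OR over AND)
= x1 OR x2 OR NOT x4   (simplify)

x1 OR x2 OR NOT x4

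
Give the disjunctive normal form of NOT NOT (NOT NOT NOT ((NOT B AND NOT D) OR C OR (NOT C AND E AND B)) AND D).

(D AND NOT C AND NOT E) OR (D AND NOT C AND NOT B)

NOT NOT (NOT NOT NOT ((NOT B AND NOT D) OR C OR (NOT C AND E AND B)) AND D)
⇔ NOT NOT NOT ((NOT B AND NOT D) OR C OR (NOT C AND E AND B)) AND D   [double negation]
⇔ NOT ((NOT B AND NOT D) OR C OR (NOT C AND E AND B)) AND D   [double negation]
⇔ NOT (NOT B AND NOT D) AND NOT C AND NOT (NOT C AND E AND B) AND D   [De Morgan]
⇔ (NOT NOT B OR NOT NOT D) AND NOT C AND NOT (NOT C AND E AND B) AND D   [De Morgan]
⇔ (B OR NOT NOT D) AND NOT C AND NOT (NOT C AND E AND B) AND D   [double negation]
⇔ (B OR D) AND NOT C AND NOT (NOT C AND E AND B) AND D   [double negation]
⇔ (B OR D) AND NOT C AND (NOT NOT C OR NOT E OR NOT B) AND D   [De Morgan]
⇔ (B OR D) AND NOT C AND (C OR NOT E OR NOT B) AND D   [double negation]
⇔ (B AND NOT C AND C AND D) OR (B AND NOT C AND NOT E AND D) OR (B AND NOT C AND NOT B AND D) OR (D AND NOT C AND C AND D) OR (D AND NOT C AND NOT E AND D) OR (D AND NOT C AND NOT B AND D)   [distribute AND over OR]
⇔ (D AND NOT C AND NOT E) OR (D AND NOT C AND NOT B)   [simplify]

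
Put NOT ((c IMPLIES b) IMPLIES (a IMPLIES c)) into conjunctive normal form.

a AND NOT c

NOT ((c IMPLIES b) IMPLIES (a IMPLIES c))
= NOT (NOT (c IMPLIES b) OR (a IMPLIES c))   — eliminate IMPLIES
= NOT (NOT (NOT c OR b) OR (a IMPLIES c))   — eliminate IMPLIES
= NOT (NOT (NOT c OR b) OR NOT a OR c)   — eliminate IMPLIES
= NOT NOT (NOT c OR b) AND NOT NOT a AND NOT c   — De Morgan
= (NOT c OR b) AND NOT NOT a AND NOT c   — double negation
= (NOT c OR b) AND a AND NOT c   — double negation
= a AND NOT c   — simplify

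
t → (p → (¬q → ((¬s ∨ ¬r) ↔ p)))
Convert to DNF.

t → (p → (¬q → ((¬s ∨ ¬r) ↔ p)))
≡ ¬t ∨ (p → (¬q → ((¬s ∨ ¬r) ↔ p)))   [eliminate →]
≡ ¬t ∨ ¬p ∨ (¬q → ((¬s ∨ ¬r) ↔ p))   [eliminate →]
≡ ¬t ∨ ¬p ∨ ¬¬q ∨ ((¬s ∨ ¬r) ↔ p)   [eliminate →]
≡ ¬t ∨ ¬p ∨ ¬¬q ∨ (((¬s ∨ ¬r) → p) ∧ (p → (¬s ∨ ¬r)))   [eliminate ↔]
≡ ¬t ∨ ¬p ∨ ¬¬q ∨ ((¬(¬s ∨ ¬r) ∨ p) ∧ (p → (¬s ∨ ¬r)))   [eliminate →]
≡ ¬t ∨ ¬p ∨ ¬¬q ∨ ((¬(¬s ∨ ¬r) ∨ p) ∧ (¬p ∨ ¬s ∨ ¬r))   [eliminate →]
≡ ¬t ∨ ¬p ∨ q ∨ ((¬(¬s ∨ ¬r) ∨ p) ∧ (¬p ∨ ¬s ∨ ¬r))   [double negation]
≡ ¬t ∨ ¬p ∨ q ∨ (((¬¬s ∧ ¬¬r) ∨ p) ∧ (¬p ∨ ¬s ∨ ¬r))   [De Morgan]
≡ ¬t ∨ ¬p ∨ q ∨ (((s ∧ ¬¬r) ∨ p) ∧ (¬p ∨ ¬s ∨ ¬r))   [double negation]
≡ ¬t ∨ ¬p ∨ q ∨ (((s ∧ r) ∨ p) ∧ (¬p ∨ ¬s ∨ ¬r))   [double negation]
≡ ¬t ∨ ¬p ∨ q ∨ (s ∧ r ∧ ¬p) ∨ (s ∧ r ∧ ¬s) ∨ (s ∧ r ∧ ¬r) ∨ (p ∧ ¬p) ∨ (p ∧ ¬s) ∨ (p ∧ ¬r)   [distribute ∧ over ∨]
≡ ¬t ∨ ¬p ∨ q ∨ (p ∧ ¬s) ∨ (p ∧ ¬r)   [simplify]

¬t ∨ ¬p ∨ q ∨ (p ∧ ¬s) ∨ (p ∧ ¬r)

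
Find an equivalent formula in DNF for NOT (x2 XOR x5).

NOT (x2 XOR x5)
⇔ NOT ((x2 AND NOT x5) OR (NOT x2 AND x5))   — expand XOR
⇔ NOT (x2 AND NOT x5) AND NOT (NOT x2 AND x5)   — De Morgan
⇔ (NOT x2 OR NOT NOT x5) AND NOT (NOT x2 AND x5)   — De Morgan
⇔ (NOT x2 OR x5) AND NOT (NOT x2 AND x5)   — double negation
⇔ (NOT x2 OR x5) AND (NOT NOT x2 OR NOT x5)   — De Morgan
⇔ (NOT x2 OR x5) AND (x2 OR NOT x5)   — double negation
⇔ (NOT x2 AND x2) OR (NOT x2 AND NOT x5) OR (x5 AND x2) OR (x5 AND NOT x5)   — distribute AND over OR
⇔ (NOT x2 AND NOT x5) OR (x5 AND x2)   — simplify

(NOT x2 AND NOT x5) OR (x5 AND x2)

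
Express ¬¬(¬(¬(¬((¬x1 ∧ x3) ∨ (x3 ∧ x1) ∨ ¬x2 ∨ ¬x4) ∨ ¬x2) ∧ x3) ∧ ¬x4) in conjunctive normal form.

¬¬(¬(¬(¬((¬x1 ∧ x3) ∨ (x3 ∧ x1) ∨ ¬x2 ∨ ¬x4) ∨ ¬x2) ∧ x3) ∧ ¬x4)
⇔ ¬(¬(¬((¬x1 ∧ x3) ∨ (x3 ∧ x1) ∨ ¬x2 ∨ ¬x4) ∨ ¬x2) ∧ x3) ∧ ¬x4   (double negation)
⇔ (¬¬(¬((¬x1 ∧ x3) ∨ (x3 ∧ x1) ∨ ¬x2 ∨ ¬x4) ∨ ¬x2) ∨ ¬x3) ∧ ¬x4   (De Morgan)
⇔ (¬((¬x1 ∧ x3) ∨ (x3 ∧ x1) ∨ ¬x2 ∨ ¬x4) ∨ ¬x2 ∨ ¬x3) ∧ ¬x4   (double negation)
⇔ ((¬(¬x1 ∧ x3) ∧ ¬(x3 ∧ x1) ∧ ¬¬x2 ∧ ¬¬x4) ∨ ¬x2 ∨ ¬x3) ∧ ¬x4   (De Morgan)
⇔ (((¬¬x1 ∨ ¬x3) ∧ ¬(x3 ∧ x1) ∧ ¬¬x2 ∧ ¬¬x4) ∨ ¬x2 ∨ ¬x3) ∧ ¬x4   (De Morgan)
⇔ (((x1 ∨ ¬x3) ∧ ¬(x3 ∧ x1) ∧ ¬¬x2 ∧ ¬¬x4) ∨ ¬x2 ∨ ¬x3) ∧ ¬x4   (double negation)
⇔ (((x1 ∨ ¬x3) ∧ (¬x3 ∨ ¬x1) ∧ ¬¬x2 ∧ ¬¬x4) ∨ ¬x2 ∨ ¬x3) ∧ ¬x4   (De Morgan)
⇔ (((x1 ∨ ¬x3) ∧ (¬x3 ∨ ¬x1) ∧ x2 ∧ ¬¬x4) ∨ ¬x2 ∨ ¬x3) ∧ ¬x4   (double negation)
⇔ (((x1 ∨ ¬x3) ∧ (¬x3 ∨ ¬x1) ∧ x2 ∧ x4) ∨ ¬x2 ∨ ¬x3) ∧ ¬x4   (double negation)
⇔ (x1 ∨ ¬x3 ∨ ¬x2 ∨ ¬x3) ∧ (¬x3 ∨ ¬x1 ∨ ¬x2 ∨ ¬x3) ∧ (x2 ∨ ¬x2 ∨ ¬x3) ∧ (x4 ∨ ¬x2 ∨ ¬x3) ∧ ¬x4   (distribute ∨ over ∧)
⇔ (x1 ∨ ¬x3 ∨ ¬x2) ∧ (¬x3 ∨ ¬x1 ∨ ¬x2) ∧ (x4 ∨ ¬x2 ∨ ¬x3) ∧ ¬x4   (simplify)

(x1 ∨ ¬x3 ∨ ¬x2) ∧ (¬x3 ∨ ¬x1 ∨ ¬x2) ∧ (x4 ∨ ¬x2 ∨ ¬x3) ∧ ¬x4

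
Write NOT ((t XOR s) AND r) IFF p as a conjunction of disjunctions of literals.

(t OR s OR p) AND (NOT t OR NOT s OR p) AND (r OR p) AND (NOT p OR NOT t OR s OR NOT r) AND (NOT p OR NOT s OR t OR NOT r)

NOT ((t XOR s) AND r) IFF p
= (NOT ((t XOR s) AND r) IMPLIES p) AND (p IMPLIES NOT ((t XOR s) AND r))   [eliminate IFF]
= (NOT NOT ((t XOR s) AND r) OR p) AND (p IMPLIES NOT ((t XOR s) AND r))   [eliminate IMPLIES]
= (NOT NOT ((t OR s) AND NOT (t AND s) AND r) OR p) AND (p IMPLIES NOT ((t XOR s) AND r))   [expand XOR]
= (NOT NOT ((t OR s) AND NOT (t AND s) AND r) OR p) AND (NOT p OR NOT ((t XOR s) AND r))   [eliminate IMPLIES]
= (NOT NOT ((t OR s) AND NOT (t AND s) AND r) OR p) AND (NOT p OR NOT ((t OR s) AND NOT (t AND s) AND r))   [expand XOR]
= (((t OR s) AND NOT (t AND s) AND r) OR p) AND (NOT p OR NOT ((t OR s) AND NOT (t AND s) AND r))   [double negation]
= (((t OR s) AND (NOT t OR NOT s) AND r) OR p) AND (NOT p OR NOT ((t OR s) AND NOT (t AND s) AND r))   [De Morgan]
= (((t OR s) AND (NOT t OR NOT s) AND r) OR p) AND (NOT p OR NOT (t OR s) OR NOT NOT (t AND s) OR NOT r)   [De Morgan]
= (((t OR s) AND (NOT t OR NOT s) AND r) OR p) AND (NOT p OR (NOT t AND NOT s) OR NOT NOT (t AND s) OR NOT r)   [De Morgan]
= (((t OR s) AND (NOT t OR NOT s) AND r) OR p) AND (NOT p OR (NOT t AND NOT s) OR (t AND s) OR NOT r)   [double negation]
= (t OR s OR p) AND (NOT t OR NOT s OR p) AND (r OR p) AND (NOT p OR NOT t OR t OR NOT r) AND (NOT p OR NOT t OR s OR NOT r) AND (NOT p OR NOT s OR t OR NOT r) AND (NOT p OR NOT s OR s OR NOT r)   [distribute OR over AND]
= (t OR s OR p) AND (NOT t OR NOT s OR p) AND (r OR p) AND (NOT p OR NOT t OR s OR NOT r) AND (NOT p OR NOT s OR t OR NOT r)   [simplify]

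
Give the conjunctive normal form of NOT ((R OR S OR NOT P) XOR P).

P AND (NOT P OR R OR S)

NOT ((R OR S OR NOT P) XOR P)
= NOT ((R OR S OR NOT P OR P) AND NOT ((R OR S OR NOT P) AND P))   — expand XOR
= NOT (R OR S OR NOT P OR P) OR NOT NOT ((R OR S OR NOT P) AND P)   — De Morgan
= (NOT R AND NOT S AND NOT NOT P AND NOT P) OR NOT NOT ((R OR S OR NOT P) AND P)   — De Morgan
= (NOT R AND NOT S AND P AND NOT P) OR NOT NOT ((R OR S OR NOT P) AND P)   — double negation
= (NOT R AND NOT S AND P AND NOT P) OR ((R OR S OR NOT P) AND P)   — double negation
= (NOT R OR R OR S OR NOT P) AND (NOT R OR P) AND (NOT S OR R OR S OR NOT P) AND (NOT S OR P) AND (P OR R OR S OR NOT P) AND (P OR P) AND (NOT P OR R OR S OR NOT P) AND (NOT P OR P)   — distribute OR over AND
= P AND (NOT P OR R OR S)   — simplify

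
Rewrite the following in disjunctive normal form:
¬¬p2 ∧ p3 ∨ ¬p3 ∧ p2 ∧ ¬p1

p2 ∧ p3 ∨ ¬p3 ∧ p2 ∧ ¬p1

¬¬p2 ∧ p3 ∨ ¬p3 ∧ p2 ∧ ¬p1
≡ p2 ∧ p3 ∨ ¬p3 ∧ p2 ∧ ¬p1   (double negation)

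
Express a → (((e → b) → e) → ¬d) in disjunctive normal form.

a → (((e → b) → e) → ¬d)
≡ ¬a ∨ (((e → b) → e) → ¬d)   (eliminate →)
≡ ¬a ∨ ¬((e → b) → e) ∨ ¬d   (eliminate →)
≡ ¬a ∨ ¬(¬(e → b) ∨ e) ∨ ¬d   (eliminate →)
≡ ¬a ∨ ¬(¬(¬e ∨ b) ∨ e) ∨ ¬d   (eliminate →)
≡ ¬a ∨ (¬¬(¬e ∨ b) ∧ ¬e) ∨ ¬d   (De Morgan)
≡ ¬a ∨ ((¬e ∨ b) ∧ ¬e) ∨ ¬d   (double negation)
≡ ¬a ∨ (¬e ∧ ¬e) ∨ (b ∧ ¬e) ∨ ¬d   (distribute ∧ over ∨)
≡ ¬a ∨ ¬e ∨ ¬d   (simplify)

¬a ∨ ¬e ∨ ¬d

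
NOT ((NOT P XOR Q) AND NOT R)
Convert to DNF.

NOT ((NOT P XOR Q) AND NOT R)
≡ NOT (((NOT P AND NOT Q) OR (NOT NOT P AND Q)) AND NOT R)   [expand XOR]
≡ NOT ((NOT P AND NOT Q) OR (NOT NOT P AND Q)) OR NOT NOT R   [De Morgan]
≡ (NOT (NOT P AND NOT Q) AND NOT (NOT NOT P AND Q)) OR NOT NOT R   [De Morgan]
≡ ((NOT NOT P OR NOT NOT Q) AND NOT (NOT NOT P AND Q)) OR NOT NOT R   [De Morgan]
≡ ((P OR NOT NOT Q) AND NOT (NOT NOT P AND Q)) OR NOT NOT R   [double negation]
≡ ((P OR Q) AND NOT (NOT NOT P AND Q)) OR NOT NOT R   [double negation]
≡ ((P OR Q) AND (NOT NOT NOT P OR NOT Q)) OR NOT NOT R   [De Morgan]
≡ ((P OR Q) AND (NOT P OR NOT Q)) OR NOT NOT R   [double negation]
≡ ((P OR Q) AND (NOT P OR NOT Q)) OR R   [double negation]
≡ (P AND NOT P) OR (P AND NOT Q) OR (Q AND NOT P) OR (Q AND NOT Q) OR R   [distribute AND over OR]
≡ (P AND NOT Q) OR (Q AND NOT P) OR R   [simplify]

(P AND NOT Q) OR (Q AND NOT P) OR R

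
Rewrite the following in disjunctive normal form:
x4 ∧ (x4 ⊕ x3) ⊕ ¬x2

x4 ∧ ¬x3 ∧ x2 ∨ ¬x4 ∧ ¬x2 ∨ x3 ∧ x4 ∧ ¬x2

x4 ∧ (x4 ⊕ x3) ⊕ ¬x2
⇔ x4 ∧ (x4 ⊕ x3) ∧ ¬¬x2 ∨ ¬(x4 ∧ (x4 ⊕ x3)) ∧ ¬x2   [expand ⊕]
⇔ x4 ∧ (x4 ∧ ¬x3 ∨ ¬x4 ∧ x3) ∧ ¬¬x2 ∨ ¬(x4 ∧ (x4 ⊕ x3)) ∧ ¬x2   [expand ⊕]
⇔ x4 ∧ (x4 ∧ ¬x3 ∨ ¬x4 ∧ x3) ∧ ¬¬x2 ∨ ¬(x4 ∧ (x4 ∧ ¬x3 ∨ ¬x4 ∧ x3)) ∧ ¬x2   [expand ⊕]
⇔ x4 ∧ (x4 ∧ ¬x3 ∨ ¬x4 ∧ x3) ∧ x2 ∨ ¬(x4 ∧ (x4 ∧ ¬x3 ∨ ¬x4 ∧ x3)) ∧ ¬x2   [double negation]
⇔ x4 ∧ (x4 ∧ ¬x3 ∨ ¬x4 ∧ x3) ∧ x2 ∨ (¬x4 ∨ ¬(x4 ∧ ¬x3 ∨ ¬x4 ∧ x3)) ∧ ¬x2   [De Morgan]
⇔ x4 ∧ (x4 ∧ ¬x3 ∨ ¬x4 ∧ x3) ∧ x2 ∨ (¬x4 ∨ ¬(x4 ∧ ¬x3) ∧ ¬(¬x4 ∧ x3)) ∧ ¬x2   [De Morgan]
⇔ x4 ∧ (x4 ∧ ¬x3 ∨ ¬x4 ∧ x3) ∧ x2 ∨ (¬x4 ∨ (¬x4 ∨ ¬¬x3) ∧ ¬(¬x4 ∧ x3)) ∧ ¬x2   [De Morgan]
⇔ x4 ∧ (x4 ∧ ¬x3 ∨ ¬x4 ∧ x3) ∧ x2 ∨ (¬x4 ∨ (¬x4 ∨ x3) ∧ ¬(¬x4 ∧ x3)) ∧ ¬x2   [double negation]
⇔ x4 ∧ (x4 ∧ ¬x3 ∨ ¬x4 ∧ x3) ∧ x2 ∨ (¬x4 ∨ (¬x4 ∨ x3) ∧ (¬¬x4 ∨ ¬x3)) ∧ ¬x2   [De Morgan]
⇔ x4 ∧ (x4 ∧ ¬x3 ∨ ¬x4 ∧ x3) ∧ x2 ∨ (¬x4 ∨ (¬x4 ∨ x3) ∧ (x4 ∨ ¬x3)) ∧ ¬x2   [double negation]
⇔ x4 ∧ x4 ∧ ¬x3 ∧ x2 ∨ x4 ∧ ¬x4 ∧ x3 ∧ x2 ∨ ¬x4 ∧ ¬x2 ∨ ¬x4 ∧ x4 ∧ ¬x2 ∨ ¬x4 ∧ ¬x3 ∧ ¬x2 ∨ x3 ∧ x4 ∧ ¬x2 ∨ x3 ∧ ¬x3 ∧ ¬x2   [distribute ∧ over ∨]
⇔ x4 ∧ ¬x3 ∧ x2 ∨ ¬x4 ∧ ¬x2 ∨ x3 ∧ x4 ∧ ¬x2   [simplify]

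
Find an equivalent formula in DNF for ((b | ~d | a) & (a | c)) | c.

a | c

((b | ~d | a) & (a | c)) | c
= (b & a) | (b & c) | (~d & a) | (~d & c) | (a & a) | (a & c) | c   [distribute & over |]
= a | c   [simplify]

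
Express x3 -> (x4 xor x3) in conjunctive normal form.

x3 -> (x4 xor x3)
= ~x3 | (x4 xor x3)   [eliminate ->]
= ~x3 | ((x4 | x3) & ~(x4 & x3))   [expand xor]
= ~x3 | ((x4 | x3) & (~x4 | ~x3))   [De Morgan]
= (~x3 | x4 | x3) & (~x3 | ~x4 | ~x3)   [distribute | over &]
= ~x3 | ~x4   [simplify]

~x3 | ~x4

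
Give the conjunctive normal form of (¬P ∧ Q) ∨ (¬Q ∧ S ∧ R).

(¬P ∧ Q) ∨ (¬Q ∧ S ∧ R)
= (¬P ∨ ¬Q) ∧ (¬P ∨ S) ∧ (¬P ∨ R) ∧ (Q ∨ ¬Q) ∧ (Q ∨ S) ∧ (Q ∨ R)   [distribute ∨ over ∧]
= (¬P ∨ ¬Q) ∧ (¬P ∨ S) ∧ (¬P ∨ R) ∧ (Q ∨ S) ∧ (Q ∨ R)   [simplify]

(¬P ∨ ¬Q) ∧ (¬P ∨ S) ∧ (¬P ∨ R) ∧ (Q ∨ S) ∧ (Q ∨ R)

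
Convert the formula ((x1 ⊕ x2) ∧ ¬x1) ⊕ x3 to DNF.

(¬x1 ∧ x2 ∧ ¬x3) ∨ (¬x1 ∧ ¬x2 ∧ x3) ∨ (x1 ∧ x3)

((x1 ⊕ x2) ∧ ¬x1) ⊕ x3
≡ ((x1 ⊕ x2) ∧ ¬x1 ∧ ¬x3) ∨ (¬((x1 ⊕ x2) ∧ ¬x1) ∧ x3)   [expand ⊕]
≡ (((x1 ∧ ¬x2) ∨ (¬x1 ∧ x2)) ∧ ¬x1 ∧ ¬x3) ∨ (¬((x1 ⊕ x2) ∧ ¬x1) ∧ x3)   [expand ⊕]
≡ (((x1 ∧ ¬x2) ∨ (¬x1 ∧ x2)) ∧ ¬x1 ∧ ¬x3) ∨ (¬(((x1 ∧ ¬x2) ∨ (¬x1 ∧ x2)) ∧ ¬x1) ∧ x3)   [expand ⊕]
≡ (((x1 ∧ ¬x2) ∨ (¬x1 ∧ x2)) ∧ ¬x1 ∧ ¬x3) ∨ ((¬((x1 ∧ ¬x2) ∨ (¬x1 ∧ x2)) ∨ ¬¬x1) ∧ x3)   [De Morgan]
≡ (((x1 ∧ ¬x2) ∨ (¬x1 ∧ x2)) ∧ ¬x1 ∧ ¬x3) ∨ (((¬(x1 ∧ ¬x2) ∧ ¬(¬x1 ∧ x2)) ∨ ¬¬x1) ∧ x3)   [De Morgan]
≡ (((x1 ∧ ¬x2) ∨ (¬x1 ∧ x2)) ∧ ¬x1 ∧ ¬x3) ∨ ((((¬x1 ∨ ¬¬x2) ∧ ¬(¬x1 ∧ x2)) ∨ ¬¬x1) ∧ x3)   [De Morgan]
≡ (((x1 ∧ ¬x2) ∨ (¬x1 ∧ x2)) ∧ ¬x1 ∧ ¬x3) ∨ ((((¬x1 ∨ x2) ∧ ¬(¬x1 ∧ x2)) ∨ ¬¬x1) ∧ x3)   [double negation]
≡ (((x1 ∧ ¬x2) ∨ (¬x1 ∧ x2)) ∧ ¬x1 ∧ ¬x3) ∨ ((((¬x1 ∨ x2) ∧ (¬¬x1 ∨ ¬x2)) ∨ ¬¬x1) ∧ x3)   [De Morgan]
≡ (((x1 ∧ ¬x2) ∨ (¬x1 ∧ x2)) ∧ ¬x1 ∧ ¬x3) ∨ ((((¬x1 ∨ x2) ∧ (x1 ∨ ¬x2)) ∨ ¬¬x1) ∧ x3)   [double negation]
≡ (((x1 ∧ ¬x2) ∨ (¬x1 ∧ x2)) ∧ ¬x1 ∧ ¬x3) ∨ ((((¬x1 ∨ x2) ∧ (x1 ∨ ¬x2)) ∨ x1) ∧ x3)   [double negation]
≡ (x1 ∧ ¬x2 ∧ ¬x1 ∧ ¬x3) ∨ (¬x1 ∧ x2 ∧ ¬x1 ∧ ¬x3) ∨ (¬x1 ∧ x1 ∧ x3) ∨ (¬x1 ∧ ¬x2 ∧ x3) ∨ (x2 ∧ x1 ∧ x3) ∨ (x2 ∧ ¬x2 ∧ x3) ∨ (x1 ∧ x3)   [distribute ∧ over ∨]
≡ (¬x1 ∧ x2 ∧ ¬x3) ∨ (¬x1 ∧ ¬x2 ∧ x3) ∨ (x1 ∧ x3)   [simplify]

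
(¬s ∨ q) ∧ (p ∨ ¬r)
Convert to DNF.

(¬s ∨ q) ∧ (p ∨ ¬r)
= (¬s ∧ p) ∨ (¬s ∧ ¬r) ∨ (q ∧ p) ∨ (q ∧ ¬r)   (distribute ∧ over ∨)

(¬s ∧ p) ∨ (¬s ∧ ¬r) ∨ (q ∧ p) ∨ (q ∧ ¬r)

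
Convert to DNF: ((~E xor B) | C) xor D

(~E & ~B & ~D) | (E & B & ~D) | (C & ~D) | (E & ~B & ~C & D) | (B & ~E & ~C & D)

((~E xor B) | C) xor D
≡ (((~E xor B) | C) & ~D) | (~((~E xor B) | C) & D)   [expand xor]
≡ (((~E & ~B) | (~~E & B) | C) & ~D) | (~((~E xor B) | C) & D)   [expand xor]
≡ (((~E & ~B) | (~~E & B) | C) & ~D) | (~((~E & ~B) | (~~E & B) | C) & D)   [expand xor]
≡ (((~E & ~B) | (E & B) | C) & ~D) | (~((~E & ~B) | (~~E & B) | C) & D)   [double negation]
≡ (((~E & ~B) | (E & B) | C) & ~D) | (~(~E & ~B) & ~(~~E & B) & ~C & D)   [De Morgan]
≡ (((~E & ~B) | (E & B) | C) & ~D) | ((~~E | ~~B) & ~(~~E & B) & ~C & D)   [De Morgan]
≡ (((~E & ~B) | (E & B) | C) & ~D) | ((E | ~~B) & ~(~~E & B) & ~C & D)   [double negation]
≡ (((~E & ~B) | (E & B) | C) & ~D) | ((E | B) & ~(~~E & B) & ~C & D)   [double negation]
≡ (((~E & ~B) | (E & B) | C) & ~D) | ((E | B) & (~~~E | ~B) & ~C & D)   [De Morgan]
≡ (((~E & ~B) | (E & B) | C) & ~D) | ((E | B) & (~E | ~B) & ~C & D)   [double negation]
≡ (~E & ~B & ~D) | (E & B & ~D) | (C & ~D) | (E & ~E & ~C & D) | (E & ~B & ~C & D) | (B & ~E & ~C & D) | (B & ~B & ~C & D)   [distribute & over |]
≡ (~E & ~B & ~D) | (E & B & ~D) | (C & ~D) | (E & ~B & ~C & D) | (B & ~E & ~C & D)   [simplify]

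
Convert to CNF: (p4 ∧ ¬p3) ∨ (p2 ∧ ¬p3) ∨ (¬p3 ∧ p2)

(p4 ∨ p2) ∧ ¬p3

(p4 ∧ ¬p3) ∨ (p2 ∧ ¬p3) ∨ (¬p3 ∧ p2)
≡ (p4 ∨ p2 ∨ ¬p3) ∧ (p4 ∨ p2 ∨ p2) ∧ (p4 ∨ ¬p3 ∨ ¬p3) ∧ (p4 ∨ ¬p3 ∨ p2) ∧ (¬p3 ∨ p2 ∨ ¬p3) ∧ (¬p3 ∨ p2 ∨ p2) ∧ (¬p3 ∨ ¬p3 ∨ ¬p3) ∧ (¬p3 ∨ ¬p3 ∨ p2)   (distribute ∨ over ∧)
≡ (p4 ∨ p2) ∧ ¬p3   (simplify)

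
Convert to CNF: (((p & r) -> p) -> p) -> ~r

(((p & r) -> p) -> p) -> ~r
≡ ~(((p & r) -> p) -> p) | ~r
≡ ~(~((p & r) -> p) | p) | ~r
≡ ~(~(~(p & r) | p) | p) | ~r
≡ (~~(~(p & r) | p) & ~p) | ~r
≡ ((~(p & r) | p) & ~p) | ~r
≡ ((~p | ~r | p) & ~p) | ~r
≡ (~p | ~r | p | ~r) & (~p | ~r)
≡ ~p | ~r

~p | ~r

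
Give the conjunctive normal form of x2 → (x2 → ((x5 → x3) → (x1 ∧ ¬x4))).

(¬x2 ∨ x5 ∨ x1) ∧ (¬x2 ∨ x5 ∨ ¬x4) ∧ (¬x2 ∨ ¬x3 ∨ x1) ∧ (¬x2 ∨ ¬x3 ∨ ¬x4)

x2 → (x2 → ((x5 → x3) → (x1 ∧ ¬x4)))
≡ ¬x2 ∨ (x2 → ((x5 → x3) → (x1 ∧ ¬x4)))
≡ ¬x2 ∨ ¬x2 ∨ ((x5 → x3) → (x1 ∧ ¬x4))
≡ ¬x2 ∨ ¬x2 ∨ ¬(x5 → x3) ∨ (x1 ∧ ¬x4)
≡ ¬x2 ∨ ¬x2 ∨ ¬(¬x5 ∨ x3) ∨ (x1 ∧ ¬x4)
≡ ¬x2 ∨ ¬x2 ∨ (¬¬x5 ∧ ¬x3) ∨ (x1 ∧ ¬x4)
≡ ¬x2 ∨ ¬x2 ∨ (x5 ∧ ¬x3) ∨ (x1 ∧ ¬x4)
≡ (¬x2 ∨ ¬x2 ∨ x5 ∨ x1) ∧ (¬x2 ∨ ¬x2 ∨ x5 ∨ ¬x4) ∧ (¬x2 ∨ ¬x2 ∨ ¬x3 ∨ x1) ∧ (¬x2 ∨ ¬x2 ∨ ¬x3 ∨ ¬x4)
≡ (¬x2 ∨ x5 ∨ x1) ∧ (¬x2 ∨ x5 ∨ ¬x4) ∧ (¬x2 ∨ ¬x3 ∨ x1) ∧ (¬x2 ∨ ¬x3 ∨ ¬x4)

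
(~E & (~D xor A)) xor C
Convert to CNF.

(~E | C) & (~D | A | C) & (D | ~A | C) & (E | D | A | ~C) & (E | ~A | ~D | ~C)

(~E & (~D xor A)) xor C
= ((~E & (~D xor A)) | C) & ~(~E & (~D xor A) & C)   — expand xor
= ((~E & (~D | A) & ~(~D & A)) | C) & ~(~E & (~D xor A) & C)   — expand xor
= ((~E & (~D | A) & ~(~D & A)) | C) & ~(~E & (~D | A) & ~(~D & A) & C)   — expand xor
= ((~E & (~D | A) & (~~D | ~A)) | C) & ~(~E & (~D | A) & ~(~D & A) & C)   — De Morgan
= ((~E & (~D | A) & (D | ~A)) | C) & ~(~E & (~D | A) & ~(~D & A) & C)   — double negation
= ((~E & (~D | A) & (D | ~A)) | C) & (~~E | ~(~D | A) | ~~(~D & A) | ~C)   — De Morgan
= ((~E & (~D | A) & (D | ~A)) | C) & (E | ~(~D | A) | ~~(~D & A) | ~C)   — double negation
= ((~E & (~D | A) & (D | ~A)) | C) & (E | (~~D & ~A) | ~~(~D & A) | ~C)   — De Morgan
= ((~E & (~D | A) & (D | ~A)) | C) & (E | (D & ~A) | ~~(~D & A) | ~C)   — double negation
= ((~E & (~D | A) & (D | ~A)) | C) & (E | (D & ~A) | (~D & A) | ~C)   — double negation
= (~E | C) & (~D | A | C) & (D | ~A | C) & (E | D | ~D | ~C) & (E | D | A | ~C) & (E | ~A | ~D | ~C) & (E | ~A | A | ~C)   — distribute | over &
= (~E | C) & (~D | A | C) & (D | ~A | C) & (E | D | A | ~C) & (E | ~A | ~D | ~C)   — simplify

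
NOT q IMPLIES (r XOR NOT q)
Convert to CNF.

q OR NOT r

NOT q IMPLIES (r XOR NOT q)
⇔ NOT NOT q OR (r XOR NOT q)   (eliminate IMPLIES)
⇔ NOT NOT q OR ((r OR NOT q) AND NOT (r AND NOT q))   (expand XOR)
⇔ q OR ((r OR NOT q) AND NOT (r AND NOT q))   (double negation)
⇔ q OR ((r OR NOT q) AND (NOT r OR NOT NOT q))   (De Morgan)
⇔ q OR ((r OR NOT q) AND (NOT r OR q))   (double negation)
⇔ (q OR r OR NOT q) AND (q OR NOT r OR q)   (distribute OR over AND)
⇔ q OR NOT r   (simplify)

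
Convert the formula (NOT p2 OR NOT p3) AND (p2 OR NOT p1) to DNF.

(NOT p2 AND NOT p1) OR (NOT p3 AND p2) OR (NOT p3 AND NOT p1)

(NOT p2 OR NOT p3) AND (p2 OR NOT p1)
⇔ (NOT p2 AND p2) OR (NOT p2 AND NOT p1) OR (NOT p3 AND p2) OR (NOT p3 AND NOT p1)
⇔ (NOT p2 AND NOT p1) OR (NOT p3 AND p2) OR (NOT p3 AND NOT p1)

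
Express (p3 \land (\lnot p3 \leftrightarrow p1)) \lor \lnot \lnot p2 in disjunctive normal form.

(p3 \land \lnot p1) \lor p2

(p3 \land (\lnot p3 \leftrightarrow p1)) \lor \lnot \lnot p2
≡ (p3 \land (\lnot p3 \to p1) \land (p1 \to \lnot p3)) \lor \lnot \lnot p2   [eliminate \leftrightarrow]
≡ (p3 \land (\lnot \lnot p3 \lor p1) \land (p1 \to \lnot p3)) \lor \lnot \lnot p2   [eliminate \to]
≡ (p3 \land (\lnot \lnot p3 \lor p1) \land (\lnot p1 \lor \lnot p3)) \lor \lnot \lnot p2   [eliminate \to]
≡ (p3 \land (p3 \lor p1) \land (\lnot p1 \lor \lnot p3)) \lor \lnot \lnot p2   [double negation]
≡ (p3 \land (p3 \lor p1) \land (\lnot p1 \lor \lnot p3)) \lor p2   [double negation]
≡ (p3 \land p3 \land \lnot p1) \lor (p3 \land p3 \land \lnot p3) \lor (p3 \land p1 \land \lnot p1) \lor (p3 \land p1 \land \lnot p3) \lor p2   [distribute \land over \lor]
≡ (p3 \land \lnot p1) \lor p2   [simplify]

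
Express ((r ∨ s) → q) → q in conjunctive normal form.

((r ∨ s) → q) → q
= ¬((r ∨ s) → q) ∨ q   [eliminate →]
= ¬(¬(r ∨ s) ∨ q) ∨ q   [eliminate →]
= (¬¬(r ∨ s) ∧ ¬q) ∨ q   [De Morgan]
= ((r ∨ s) ∧ ¬q) ∨ q   [double negation]
= (r ∨ s ∨ q) ∧ (¬q ∨ q)   [distribute ∨ over ∧]
= r ∨ s ∨ q   [simplify]

r ∨ s ∨ q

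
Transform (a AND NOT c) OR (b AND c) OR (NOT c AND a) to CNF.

(a AND NOT c) OR (b AND c) OR (NOT c AND a)
≡ (a OR b OR NOT c) AND (a OR b OR a) AND (a OR c OR NOT c) AND (a OR c OR a) AND (NOT c OR b OR NOT c) AND (NOT c OR b OR a) AND (NOT c OR c OR NOT c) AND (NOT c OR c OR a)   [distribute OR over AND]
≡ (a OR b) AND (a OR c) AND (NOT c OR b)   [simplify]

(a OR b) AND (a OR c) AND (NOT c OR b)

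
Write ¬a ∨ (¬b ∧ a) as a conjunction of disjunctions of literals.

¬a ∨ (¬b ∧ a)
⇔ (¬a ∨ ¬b) ∧ (¬a ∨ a)   [distribute ∨ over ∧]
⇔ ¬a ∨ ¬b   [simplify]

¬a ∨ ¬b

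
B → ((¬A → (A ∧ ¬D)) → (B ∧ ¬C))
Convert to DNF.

B → ((¬A → (A ∧ ¬D)) → (B ∧ ¬C))
⇔ ¬B ∨ ((¬A → (A ∧ ¬D)) → (B ∧ ¬C))   [eliminate →]
⇔ ¬B ∨ ¬(¬A → (A ∧ ¬D)) ∨ (B ∧ ¬C)   [eliminate →]
⇔ ¬B ∨ ¬(¬¬A ∨ (A ∧ ¬D)) ∨ (B ∧ ¬C)   [eliminate →]
⇔ ¬B ∨ (¬¬¬A ∧ ¬(A ∧ ¬D)) ∨ (B ∧ ¬C)   [De Morgan]
⇔ ¬B ∨ (¬A ∧ ¬(A ∧ ¬D)) ∨ (B ∧ ¬C)   [double negation]
⇔ ¬B ∨ (¬A ∧ (¬A ∨ ¬¬D)) ∨ (B ∧ ¬C)   [De Morgan]
⇔ ¬B ∨ (¬A ∧ (¬A ∨ D)) ∨ (B ∧ ¬C)   [double negation]
⇔ ¬B ∨ (¬A ∧ ¬A) ∨ (¬A ∧ D) ∨ (B ∧ ¬C)   [distribute ∧ over ∨]
⇔ ¬B ∨ ¬A ∨ (B ∧ ¬C)   [simplify]

¬B ∨ ¬A ∨ (B ∧ ¬C)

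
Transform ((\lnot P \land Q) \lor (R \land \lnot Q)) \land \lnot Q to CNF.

(\lnot P \lor R) \land (Q \lor R) \land \lnot Q

((\lnot P \land Q) \lor (R \land \lnot Q)) \land \lnot Q
⇔ (\lnot P \lor R) \land (\lnot P \lor \lnot Q) \land (Q \lor R) \land (Q \lor \lnot Q) \land \lnot Q   [distribute \lor over \land]
⇔ (\lnot P \lor R) \land (Q \lor R) \land \lnot Q   [simplify]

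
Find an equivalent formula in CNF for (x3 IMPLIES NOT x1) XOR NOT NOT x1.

(x3 IMPLIES NOT x1) XOR NOT NOT x1
≡ ((x3 IMPLIES NOT x1) OR NOT NOT x1) AND NOT ((x3 IMPLIES NOT x1) AND NOT NOT x1)   [expand XOR]
≡ (NOT x3 OR NOT x1 OR NOT NOT x1) AND NOT ((x3 IMPLIES NOT x1) AND NOT NOT x1)   [eliminate IMPLIES]
≡ (NOT x3 OR NOT x1 OR NOT NOT x1) AND NOT ((NOT x3 OR NOT x1) AND NOT NOT x1)   [eliminate IMPLIES]
≡ (NOT x3 OR NOT x1 OR x1) AND NOT ((NOT x3 OR NOT x1) AND NOT NOT x1)   [double negation]
≡ (NOT x3 OR NOT x1 OR x1) AND (NOT (NOT x3 OR NOT x1) OR NOT NOT NOT x1)   [De Morgan]
≡ (NOT x3 OR NOT x1 OR x1) AND ((NOT NOT x3 AND NOT NOT x1) OR NOT NOT NOT x1)   [De Morgan]
≡ (NOT x3 OR NOT x1 OR x1) AND ((x3 AND NOT NOT x1) OR NOT NOT NOT x1)   [double negation]
≡ (NOT x3 OR NOT x1 OR x1) AND ((x3 AND x1) OR NOT NOT NOT x1)   [double negation]
≡ (NOT x3 OR NOT x1 OR x1) AND ((x3 AND x1) OR NOT x1)   [double negation]
≡ (NOT x3 OR NOT x1 OR x1) AND (x3 OR NOT x1) AND (x1 OR NOT x1)   [distribute OR over AND]
≡ x3 OR NOT x1   [simplify]

x3 OR NOT x1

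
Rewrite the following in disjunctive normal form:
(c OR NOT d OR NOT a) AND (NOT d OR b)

(c OR NOT d OR NOT a) AND (NOT d OR b)
⇔ (c AND NOT d) OR (c AND b) OR (NOT d AND NOT d) OR (NOT d AND b) OR (NOT a AND NOT d) OR (NOT a AND b)   — distribute AND over OR
⇔ (c AND b) OR NOT d OR (NOT a AND b)   — simplify

(c AND b) OR NOT d OR (NOT a AND b)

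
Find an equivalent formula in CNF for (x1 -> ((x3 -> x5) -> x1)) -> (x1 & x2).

x1 & (~x3 | x5 | x2) & (~x1 | x2)

(x1 -> ((x3 -> x5) -> x1)) -> (x1 & x2)
⇔ ~(x1 -> ((x3 -> x5) -> x1)) | (x1 & x2)   [eliminate ->]
⇔ ~(~x1 | ((x3 -> x5) -> x1)) | (x1 & x2)   [eliminate ->]
⇔ ~(~x1 | ~(x3 -> x5) | x1) | (x1 & x2)   [eliminate ->]
⇔ ~(~x1 | ~(~x3 | x5) | x1) | (x1 & x2)   [eliminate ->]
⇔ (~~x1 & ~~(~x3 | x5) & ~x1) | (x1 & x2)   [De Morgan]
⇔ (x1 & ~~(~x3 | x5) & ~x1) | (x1 & x2)   [double negation]
⇔ (x1 & (~x3 | x5) & ~x1) | (x1 & x2)   [double negation]
⇔ (x1 | x1) & (x1 | x2) & (~x3 | x5 | x1) & (~x3 | x5 | x2) & (~x1 | x1) & (~x1 | x2)   [distribute | over &]
⇔ x1 & (~x3 | x5 | x2) & (~x1 | x2)   [simplify]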